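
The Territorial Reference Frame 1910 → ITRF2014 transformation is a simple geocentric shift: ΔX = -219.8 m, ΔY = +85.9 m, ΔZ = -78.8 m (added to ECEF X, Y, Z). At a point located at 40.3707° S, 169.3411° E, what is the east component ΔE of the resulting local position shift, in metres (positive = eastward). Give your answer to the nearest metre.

The local east axis at (φ, λ) is (−sin λ, cos λ, 0), so ΔE = −sin(169.3411°)·(-219.8) + cos(169.3411°)·85.9 = -43.76 m.

ΔE = -44 m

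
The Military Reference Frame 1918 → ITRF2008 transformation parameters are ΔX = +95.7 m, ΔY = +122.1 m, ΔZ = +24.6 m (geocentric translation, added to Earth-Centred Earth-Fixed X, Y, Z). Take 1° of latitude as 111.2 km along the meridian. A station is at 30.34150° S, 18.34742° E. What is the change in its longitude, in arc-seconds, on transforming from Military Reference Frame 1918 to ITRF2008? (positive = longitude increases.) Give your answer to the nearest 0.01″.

sin φ = -0.505153, cos φ = 0.863030, sin λ = 0.314778, cos λ = 0.949165.
East component: ΔE = −sin λ·ΔX + cos λ·ΔY = −(0.314778)(95.7) + (0.949165)(122.1) = 85.77 m.
1° of latitude spans 111200 m; at latitude φ, 1° of longitude spans that × cos φ = 95968.9 m, so Δλ = 85.77 / 95968.9 × 3600 = 3.217″.

Δλ = 3.22″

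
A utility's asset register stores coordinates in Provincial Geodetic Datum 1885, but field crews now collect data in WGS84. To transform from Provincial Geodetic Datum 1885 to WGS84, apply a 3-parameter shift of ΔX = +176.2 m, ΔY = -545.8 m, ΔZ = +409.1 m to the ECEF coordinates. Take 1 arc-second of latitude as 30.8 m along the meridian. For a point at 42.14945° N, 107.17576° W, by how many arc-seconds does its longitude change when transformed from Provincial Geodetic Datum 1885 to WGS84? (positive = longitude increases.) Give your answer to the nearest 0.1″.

sin φ = 0.671067, cos φ = 0.741397, sin λ = -0.955403, cos λ = -0.295304.
East component: ΔE = −sin λ·ΔX + cos λ·ΔY = −(-0.955403)(176.2) + (-0.295304)(-545.8) = 329.52 m.
1° of latitude spans 3600 × 30.80 = 110880 m; at latitude φ, 1° of longitude spans that × cos φ = 82206.1 m, so Δλ = 329.52 / 82206.1 × 3600 = 14.430″.

Δλ = 14.4″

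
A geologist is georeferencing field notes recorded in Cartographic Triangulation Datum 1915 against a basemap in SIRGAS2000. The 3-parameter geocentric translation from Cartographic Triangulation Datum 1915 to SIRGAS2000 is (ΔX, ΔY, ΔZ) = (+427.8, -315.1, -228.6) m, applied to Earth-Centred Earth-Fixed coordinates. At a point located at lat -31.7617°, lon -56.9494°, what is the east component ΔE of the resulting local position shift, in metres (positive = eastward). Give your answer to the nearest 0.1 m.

At φ = -31.7617°, λ = -56.9494°: sin φ = -0.526388, cos φ = 0.850245, sin λ = -0.838189, cos λ = 0.545379.
ΔE = −sin λ·ΔX + cos λ·ΔY = −(-0.838189)·(427.8) + (0.545379)·(-315.1) = 186.73 m.

ΔE = 186.7 m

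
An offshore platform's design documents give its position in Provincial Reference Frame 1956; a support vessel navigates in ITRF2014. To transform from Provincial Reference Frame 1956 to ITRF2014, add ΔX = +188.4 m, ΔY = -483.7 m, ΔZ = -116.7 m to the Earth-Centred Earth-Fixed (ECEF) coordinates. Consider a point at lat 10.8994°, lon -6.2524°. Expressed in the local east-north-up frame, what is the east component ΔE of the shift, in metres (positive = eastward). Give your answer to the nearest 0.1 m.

ΔE = -460.3 m

The local east axis at (φ, λ) is (−sin λ, cos λ, 0), so ΔE = −sin(-6.2524°)·188.4 + cos(-6.2524°)·(-483.7) = -460.30 m.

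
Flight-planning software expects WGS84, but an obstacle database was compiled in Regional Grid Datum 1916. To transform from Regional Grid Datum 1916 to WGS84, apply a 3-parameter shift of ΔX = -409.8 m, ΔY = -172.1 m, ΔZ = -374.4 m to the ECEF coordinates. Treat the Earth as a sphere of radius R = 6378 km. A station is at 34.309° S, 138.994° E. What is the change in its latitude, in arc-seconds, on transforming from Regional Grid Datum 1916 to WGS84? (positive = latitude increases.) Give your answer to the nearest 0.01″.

Δφ = -6.42″

sin φ = -0.563656, cos φ = 0.826010, sin λ = 0.656138, cos λ = -0.754641.
North component: ΔN = −sin φ cos λ·ΔX − sin φ sin λ·ΔY + cos φ·ΔZ = −(-0.563656)(-0.754641)(-409.8) − (-0.563656)(0.656138)(-172.1) + (0.826010)(-374.4) = -198.60 m.
1° of latitude spans πR/180 = 111317 m, so Δφ = -198.60 / 111317 × 3600 = -6.423″.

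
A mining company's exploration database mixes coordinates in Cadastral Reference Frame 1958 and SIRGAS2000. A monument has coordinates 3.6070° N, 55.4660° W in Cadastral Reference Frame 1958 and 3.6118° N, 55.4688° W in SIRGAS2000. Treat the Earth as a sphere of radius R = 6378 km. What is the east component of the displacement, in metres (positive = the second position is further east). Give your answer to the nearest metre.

Δφ = 3.6118° − 3.6070° = +0.0048°; Δλ = -55.4688° − -55.4660° = -0.0028°.
1° along a meridian = πR/180 = 111317 m.
ΔN = Δφ × 111317 = 534.3 m; ΔE = Δλ × 111317 × cos(3.6070°) = -0.0028 × 111317 × 0.998019 = -311.1 m.

ΔE = -311 m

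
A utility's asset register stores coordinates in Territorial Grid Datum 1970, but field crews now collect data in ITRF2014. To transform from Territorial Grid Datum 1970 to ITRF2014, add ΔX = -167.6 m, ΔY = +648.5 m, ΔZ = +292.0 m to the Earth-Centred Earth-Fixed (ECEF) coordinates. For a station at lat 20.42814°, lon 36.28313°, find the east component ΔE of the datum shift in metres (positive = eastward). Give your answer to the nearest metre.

ΔE = 622 m

At φ = 20.42814°, λ = 36.28313°: sin φ = 0.349032, cos φ = 0.937111, sin λ = 0.591776, cos λ = 0.806103.
ΔE = −sin λ·ΔX + cos λ·ΔY = −(0.591776)·(-167.6) + (0.806103)·(648.5) = 621.94 m.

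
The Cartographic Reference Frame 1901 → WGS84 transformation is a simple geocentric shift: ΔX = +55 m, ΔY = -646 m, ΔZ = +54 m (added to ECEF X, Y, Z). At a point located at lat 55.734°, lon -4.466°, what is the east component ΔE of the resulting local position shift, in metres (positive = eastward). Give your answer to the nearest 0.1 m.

ΔE = -639.8 m

At φ = 55.734°, λ = -4.466°: sin φ = 0.826433, cos φ = 0.563036, sin λ = -0.077867, cos λ = 0.996964.
ΔE = −sin λ·ΔX + cos λ·ΔY = −(-0.077867)·(55) + (0.996964)·(-646) = -639.76 m.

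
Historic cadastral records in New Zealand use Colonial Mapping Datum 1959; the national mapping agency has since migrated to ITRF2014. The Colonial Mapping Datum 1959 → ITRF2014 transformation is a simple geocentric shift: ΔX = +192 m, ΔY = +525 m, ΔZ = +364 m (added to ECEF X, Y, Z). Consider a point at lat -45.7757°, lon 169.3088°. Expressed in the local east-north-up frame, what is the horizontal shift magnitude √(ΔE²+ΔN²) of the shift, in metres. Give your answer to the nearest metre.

583 m

At φ = -45.7757°, λ = 169.3088°: sin φ = -0.716615, cos φ = 0.697469, sin λ = 0.185516, cos λ = -0.982641.
ΔE = −sin λ·ΔX + cos λ·ΔY = −(0.185516)·(192) + (-0.982641)·(525) = -551.51 m.
ΔN = −sin φ cos λ·ΔX − sin φ sin λ·ΔY + cos φ·ΔZ = −(-0.716615)(-0.982641)(192) − (-0.716615)(0.185516)(525) + (0.697469)(364) = 188.47 m.
Horizontal magnitude = √(ΔE² + ΔN²) = √((-551.51)² + 188.47²) = 582.82 m.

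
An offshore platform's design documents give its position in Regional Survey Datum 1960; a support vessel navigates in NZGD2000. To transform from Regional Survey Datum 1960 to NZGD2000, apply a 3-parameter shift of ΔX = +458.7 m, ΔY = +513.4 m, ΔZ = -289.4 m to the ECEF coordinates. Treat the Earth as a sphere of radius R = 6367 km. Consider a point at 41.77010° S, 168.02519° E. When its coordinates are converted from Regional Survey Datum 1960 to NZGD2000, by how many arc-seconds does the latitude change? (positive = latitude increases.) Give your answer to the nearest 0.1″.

sin φ = -0.666143, cos φ = 0.745824, sin λ = 0.207482, cos λ = -0.978239.
North component: ΔN = −sin φ cos λ·ΔX − sin φ sin λ·ΔY + cos φ·ΔZ = −(-0.666143)(-0.978239)(458.7) − (-0.666143)(0.207482)(513.4) + (0.745824)(-289.4) = -443.79 m.
1° of latitude spans πR/180 = 111125 m, so Δφ = -443.79 / 111125 × 3600 = -14.377″.

Δφ = -14.4″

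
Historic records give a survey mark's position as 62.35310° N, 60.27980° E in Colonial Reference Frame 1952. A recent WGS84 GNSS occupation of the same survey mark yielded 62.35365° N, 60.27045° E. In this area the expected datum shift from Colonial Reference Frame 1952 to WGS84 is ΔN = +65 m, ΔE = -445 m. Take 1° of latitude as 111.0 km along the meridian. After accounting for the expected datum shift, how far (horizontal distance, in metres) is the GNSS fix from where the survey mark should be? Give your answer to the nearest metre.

37 m

Observed coordinate differences: Δφ = +0.00055°, Δλ = -0.00935°.
Converting to metres (1° lat = 111000 m, cos φ = 0.464021): observed ΔN = 61.1 m, observed ΔE = -481.6 m.
Subtracting the expected shift leaves a residual of 61.1 − (65) = -3.9 m north and -481.6 − (-445) = -36.6 m east.
Residual distance = √((-3.9)² + (-36.6)²) = 36.8 m.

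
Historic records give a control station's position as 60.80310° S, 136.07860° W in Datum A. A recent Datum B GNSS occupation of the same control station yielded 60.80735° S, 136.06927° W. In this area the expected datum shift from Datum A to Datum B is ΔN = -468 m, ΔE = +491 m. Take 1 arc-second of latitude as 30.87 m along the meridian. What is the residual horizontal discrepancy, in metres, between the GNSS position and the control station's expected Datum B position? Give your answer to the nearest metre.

15 m

Observed coordinate differences: Δφ = -0.00425°, Δλ = +0.00933°.
Converting to metres (1° lat = 111132 m, cos φ = 0.487812): observed ΔN = -472.3 m, observed ΔE = 505.8 m.
Subtracting the expected shift leaves a residual of -472.3 − (-468) = -4.3 m north and 505.8 − (491) = 14.8 m east.
Residual distance = √((-4.3)² + 14.8²) = 15.4 m.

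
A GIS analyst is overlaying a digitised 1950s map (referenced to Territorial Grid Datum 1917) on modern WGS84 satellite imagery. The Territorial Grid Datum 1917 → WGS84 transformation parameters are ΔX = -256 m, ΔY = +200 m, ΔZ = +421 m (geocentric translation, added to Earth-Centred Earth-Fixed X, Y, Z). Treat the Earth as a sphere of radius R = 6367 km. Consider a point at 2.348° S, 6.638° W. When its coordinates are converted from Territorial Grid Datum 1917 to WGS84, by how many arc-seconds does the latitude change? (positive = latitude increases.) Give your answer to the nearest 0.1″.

sin φ = -0.040969, cos φ = 0.999160, sin λ = -0.115596, cos λ = 0.993296.
North component: ΔN = −sin φ cos λ·ΔX − sin φ sin λ·ΔY + cos φ·ΔZ = −(-0.040969)(0.993296)(-256) − (-0.040969)(-0.115596)(200) + (0.999160)(421) = 409.28 m.
1° of latitude spans πR/180 = 111125 m, so Δφ = 409.28 / 111125 × 3600 = 13.259″.

Δφ = 13.3″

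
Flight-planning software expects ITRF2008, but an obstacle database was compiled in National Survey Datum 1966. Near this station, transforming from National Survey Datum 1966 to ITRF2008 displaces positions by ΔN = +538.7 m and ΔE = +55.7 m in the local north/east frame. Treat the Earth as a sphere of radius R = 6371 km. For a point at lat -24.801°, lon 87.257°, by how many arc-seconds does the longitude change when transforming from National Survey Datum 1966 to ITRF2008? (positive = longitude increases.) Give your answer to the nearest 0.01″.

Δλ = 1.99″

At latitude -24.801°, cos φ = 0.907770.
One radian of longitude at latitude φ spans R cos φ, so Δλ = ΔE / (R cos φ) = 55.7 / (6371000 × 0.907770) = 9.6310e-06 rad = 1.987″.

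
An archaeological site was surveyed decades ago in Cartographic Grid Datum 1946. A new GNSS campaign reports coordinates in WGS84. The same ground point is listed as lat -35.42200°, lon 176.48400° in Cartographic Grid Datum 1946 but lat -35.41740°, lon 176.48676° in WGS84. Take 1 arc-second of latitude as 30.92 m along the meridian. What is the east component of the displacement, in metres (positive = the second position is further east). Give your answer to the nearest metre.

Δφ = -35.41740° − -35.42200° = +0.00460°; Δλ = 176.48676° − 176.48400° = +0.00276°.
1° of latitude = 3600 × 30.92 = 111312 m.
ΔN = Δφ × 111312 = 512.0 m; ΔE = Δλ × 111312 × cos(-35.42200°) = +0.00276 × 111312 × 0.814905 = 250.4 m.

ΔE = 250 m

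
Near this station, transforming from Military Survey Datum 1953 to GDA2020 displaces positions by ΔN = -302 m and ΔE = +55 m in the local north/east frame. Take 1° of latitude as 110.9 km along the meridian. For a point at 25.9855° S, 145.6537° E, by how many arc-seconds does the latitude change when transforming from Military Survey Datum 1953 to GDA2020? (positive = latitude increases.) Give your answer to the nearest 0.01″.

Δφ = -9.80″

1° of latitude = 110.9 km, so Δφ = -302.0 / 110900 = -0.0027232° = -9.803″.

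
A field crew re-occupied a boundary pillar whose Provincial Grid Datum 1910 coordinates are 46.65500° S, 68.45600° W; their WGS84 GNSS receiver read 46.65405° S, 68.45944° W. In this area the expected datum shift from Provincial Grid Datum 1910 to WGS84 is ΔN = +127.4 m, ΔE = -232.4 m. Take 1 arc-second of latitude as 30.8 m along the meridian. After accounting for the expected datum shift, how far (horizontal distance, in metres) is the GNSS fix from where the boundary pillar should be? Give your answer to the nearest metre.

37 m

Observed coordinate differences: Δφ = +0.00095°, Δλ = -0.00344°.
Converting to metres (1° lat = 110880 m, cos φ = 0.686390): observed ΔN = 105.3 m, observed ΔE = -261.8 m.
Subtracting the expected shift leaves a residual of 105.3 − (127.4) = -22.1 m north and -261.8 − (-232.4) = -29.4 m east.
Residual distance = √((-22.1)² + (-29.4)²) = 36.8 m.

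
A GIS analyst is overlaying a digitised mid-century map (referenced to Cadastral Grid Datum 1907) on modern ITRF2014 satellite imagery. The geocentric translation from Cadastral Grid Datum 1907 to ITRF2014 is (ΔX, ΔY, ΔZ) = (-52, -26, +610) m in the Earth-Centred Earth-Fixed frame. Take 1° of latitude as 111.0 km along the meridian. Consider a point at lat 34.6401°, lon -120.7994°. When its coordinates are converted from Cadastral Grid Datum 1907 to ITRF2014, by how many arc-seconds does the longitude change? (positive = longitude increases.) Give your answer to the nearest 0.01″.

sin φ = 0.568420, cos φ = 0.822739, sin λ = -0.858965, cos λ = -0.512034.
East component: ΔE = −sin λ·ΔX + cos λ·ΔY = −(-0.858965)(-52) + (-0.512034)(-26) = -31.35 m.
1° of latitude spans 111000 m; at latitude φ, 1° of longitude spans that × cos φ = 91324.0 m, so Δλ = -31.35 / 91324.0 × 3600 = -1.236″.

Δλ = -1.24″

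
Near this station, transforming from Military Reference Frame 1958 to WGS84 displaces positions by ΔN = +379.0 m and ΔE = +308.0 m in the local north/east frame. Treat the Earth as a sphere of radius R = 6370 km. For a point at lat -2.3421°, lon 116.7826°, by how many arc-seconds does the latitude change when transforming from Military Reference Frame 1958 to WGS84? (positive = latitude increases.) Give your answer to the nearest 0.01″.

On a sphere of radius R, 1 rad of latitude = R, so Δφ = ΔN / R = 379.0 / 6370000 = 5.9498e-05 rad = 12.272″.

Δφ = 12.27″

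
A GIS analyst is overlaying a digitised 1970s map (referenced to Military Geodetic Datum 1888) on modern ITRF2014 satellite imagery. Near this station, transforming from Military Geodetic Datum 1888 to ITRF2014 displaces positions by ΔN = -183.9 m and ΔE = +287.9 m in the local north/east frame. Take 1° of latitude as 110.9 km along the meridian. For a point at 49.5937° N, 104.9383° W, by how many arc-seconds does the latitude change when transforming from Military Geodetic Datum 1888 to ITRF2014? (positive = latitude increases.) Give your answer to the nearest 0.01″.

Δφ = -5.97″

1° of latitude = 110.9 km, so Δφ = -183.9 / 110900 = -0.0016583° = -5.970″.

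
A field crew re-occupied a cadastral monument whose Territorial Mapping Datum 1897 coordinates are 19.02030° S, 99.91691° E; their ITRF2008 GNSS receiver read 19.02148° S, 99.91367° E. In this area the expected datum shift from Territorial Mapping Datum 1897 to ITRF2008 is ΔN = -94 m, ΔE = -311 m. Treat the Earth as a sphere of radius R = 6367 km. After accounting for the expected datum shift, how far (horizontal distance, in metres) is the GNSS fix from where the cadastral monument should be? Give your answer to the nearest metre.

Observed coordinate differences: Δφ = -0.00118°, Δλ = -0.00324°.
Converting to metres (1° lat = 111125 m, cos φ = 0.945403): observed ΔN = -131.1 m, observed ΔE = -340.4 m.
Subtracting the expected shift leaves a residual of -131.1 − (-94) = -37.1 m north and -340.4 − (-311) = -29.4 m east.
Residual distance = √((-37.1)² + (-29.4)²) = 47.4 m.

47 m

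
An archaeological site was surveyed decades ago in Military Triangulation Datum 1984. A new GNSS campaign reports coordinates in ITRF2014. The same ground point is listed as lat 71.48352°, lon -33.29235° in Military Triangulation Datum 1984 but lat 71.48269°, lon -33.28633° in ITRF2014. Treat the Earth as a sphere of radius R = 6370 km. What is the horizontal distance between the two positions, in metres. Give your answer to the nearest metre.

232 m

Δφ = 71.48269° − 71.48352° = -0.00083°; Δλ = -33.28633° − -33.29235° = +0.00602°.
1° along a meridian = πR/180 = 111177 m.
ΔN = Δφ × 111177 = -92.3 m; ΔE = Δλ × 111177 × cos(71.48352°) = +0.00602 × 111177 × 0.317577 = 212.6 m.
Distance = √(ΔE² + ΔN²) = √(212.6² + (-92.3)²) = 231.7 m.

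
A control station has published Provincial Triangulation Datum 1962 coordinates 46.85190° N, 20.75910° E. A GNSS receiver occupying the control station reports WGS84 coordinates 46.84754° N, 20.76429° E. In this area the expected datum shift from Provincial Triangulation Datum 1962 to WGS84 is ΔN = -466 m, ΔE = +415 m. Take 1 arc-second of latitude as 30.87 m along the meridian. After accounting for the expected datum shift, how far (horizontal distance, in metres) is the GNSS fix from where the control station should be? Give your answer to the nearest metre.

28 m

Observed coordinate differences: Δφ = -0.00436°, Δλ = +0.00519°.
Converting to metres (1° lat = 111132 m, cos φ = 0.683887): observed ΔN = -484.5 m, observed ΔE = 394.4 m.
Subtracting the expected shift leaves a residual of -484.5 − (-466) = -18.5 m north and 394.4 − (415) = -20.6 m east.
Residual distance = √((-18.5)² + (-20.6)²) = 27.7 m.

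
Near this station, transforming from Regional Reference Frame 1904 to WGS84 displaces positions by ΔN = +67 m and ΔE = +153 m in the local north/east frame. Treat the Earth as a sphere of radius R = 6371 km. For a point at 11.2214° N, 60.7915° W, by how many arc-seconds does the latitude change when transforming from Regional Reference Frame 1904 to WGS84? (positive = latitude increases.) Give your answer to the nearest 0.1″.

Δφ = 2.2″

On a sphere of radius R, 1 rad of latitude = R, so Δφ = ΔN / R = 67.0 / 6371000 = 1.0516e-05 rad = 2.169″.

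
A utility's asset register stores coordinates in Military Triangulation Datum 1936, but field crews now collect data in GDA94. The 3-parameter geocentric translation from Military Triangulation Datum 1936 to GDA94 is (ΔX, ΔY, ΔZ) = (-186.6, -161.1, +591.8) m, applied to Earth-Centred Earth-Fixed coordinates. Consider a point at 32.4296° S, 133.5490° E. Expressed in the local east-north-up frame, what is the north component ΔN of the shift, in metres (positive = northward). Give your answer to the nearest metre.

ΔN = 506 m

At φ = -32.4296°, λ = 133.5490°: sin φ = -0.536263, cos φ = 0.844051, sin λ = 0.724785, cos λ = -0.688975.
ΔN = −sin φ cos λ·ΔX − sin φ sin λ·ΔY + cos φ·ΔZ = −(-0.536263)(-0.688975)(-186.6) − (-0.536263)(0.724785)(-161.1) + (0.844051)(591.8) = 505.84 m.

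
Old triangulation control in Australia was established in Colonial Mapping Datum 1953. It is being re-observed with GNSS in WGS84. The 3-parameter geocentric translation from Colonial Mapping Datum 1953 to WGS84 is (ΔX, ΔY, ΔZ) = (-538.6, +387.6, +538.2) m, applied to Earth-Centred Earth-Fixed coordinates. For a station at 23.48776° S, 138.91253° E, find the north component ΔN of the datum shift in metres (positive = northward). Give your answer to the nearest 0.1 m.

ΔN = 756.9 m

At φ = -23.48776°, λ = 138.91253°: sin φ = -0.398553, cos φ = 0.917145, sin λ = 0.657210, cos λ = -0.753707.
ΔN = −sin φ cos λ·ΔX − sin φ sin λ·ΔY + cos φ·ΔZ = −(-0.398553)(-0.753707)(-538.6) − (-0.398553)(0.657210)(387.6) + (0.917145)(538.2) = 756.92 m.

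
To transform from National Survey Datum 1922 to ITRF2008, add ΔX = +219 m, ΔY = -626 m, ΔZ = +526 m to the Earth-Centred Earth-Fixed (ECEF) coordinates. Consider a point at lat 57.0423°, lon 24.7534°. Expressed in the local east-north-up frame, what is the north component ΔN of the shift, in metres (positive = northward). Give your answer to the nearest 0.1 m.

At φ = 57.0423°, λ = 24.7534°: sin φ = 0.839072, cos φ = 0.544020, sin λ = 0.418714, cos λ = 0.908118.
ΔN = −sin φ cos λ·ΔX − sin φ sin λ·ΔY + cos φ·ΔZ = −(0.839072)(0.908118)(219) − (0.839072)(0.418714)(-626) + (0.544020)(526) = 339.21 m.

ΔN = 339.2 m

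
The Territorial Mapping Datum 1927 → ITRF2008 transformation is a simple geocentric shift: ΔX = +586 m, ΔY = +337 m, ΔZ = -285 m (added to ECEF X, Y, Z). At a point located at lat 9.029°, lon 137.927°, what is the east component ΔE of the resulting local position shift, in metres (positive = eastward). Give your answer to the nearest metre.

At φ = 9.029°, λ = 137.927°: sin φ = 0.156934, cos φ = 0.987609, sin λ = 0.670077, cos λ = -0.742292.
ΔE = −sin λ·ΔX + cos λ·ΔY = −(0.670077)·(586) + (-0.742292)·(337) = -642.82 m.

ΔE = -643 m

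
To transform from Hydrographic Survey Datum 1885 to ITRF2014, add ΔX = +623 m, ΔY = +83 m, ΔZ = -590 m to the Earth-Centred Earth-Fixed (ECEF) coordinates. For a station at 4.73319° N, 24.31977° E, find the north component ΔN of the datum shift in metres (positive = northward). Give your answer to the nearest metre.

At φ = 4.73319°, λ = 24.31977°: sin φ = 0.082516, cos φ = 0.996590, sin λ = 0.411829, cos λ = 0.911261.
ΔN = −sin φ cos λ·ΔX − sin φ sin λ·ΔY + cos φ·ΔZ = −(0.082516)(0.911261)(623) − (0.082516)(0.411829)(83) + (0.996590)(-590) = -637.65 m.

ΔN = -638 m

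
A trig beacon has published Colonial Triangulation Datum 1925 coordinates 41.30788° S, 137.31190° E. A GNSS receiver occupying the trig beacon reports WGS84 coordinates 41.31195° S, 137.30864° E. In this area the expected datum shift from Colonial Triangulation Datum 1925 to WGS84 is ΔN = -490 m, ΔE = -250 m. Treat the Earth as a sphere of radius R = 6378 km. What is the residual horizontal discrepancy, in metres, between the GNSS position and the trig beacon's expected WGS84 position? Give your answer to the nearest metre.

Observed coordinate differences: Δφ = -0.00407°, Δλ = -0.00326°.
Converting to metres (1° lat = 111317 m, cos φ = 0.751173): observed ΔN = -453.1 m, observed ΔE = -272.6 m.
Subtracting the expected shift leaves a residual of -453.1 − (-490) = 36.9 m north and -272.6 − (-250) = -22.6 m east.
Residual distance = √(36.9² + (-22.6)²) = 43.3 m.

43 m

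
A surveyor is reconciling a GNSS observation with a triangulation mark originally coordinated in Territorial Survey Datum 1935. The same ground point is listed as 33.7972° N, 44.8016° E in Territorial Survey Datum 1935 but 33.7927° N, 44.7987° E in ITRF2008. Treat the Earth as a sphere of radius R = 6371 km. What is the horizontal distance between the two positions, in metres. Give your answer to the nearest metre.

568 m

Δφ = 33.7927° − 33.7972° = -0.0045°; Δλ = 44.7987° − 44.8016° = -0.0029°.
1° along a meridian = πR/180 = 111195 m.
ΔN = Δφ × 111195 = -500.4 m; ΔE = Δλ × 111195 × cos(33.7972°) = -0.0029 × 111195 × 0.831012 = -268.0 m.
Distance = √(ΔE² + ΔN²) = √((-268.0)² + (-500.4)²) = 567.6 m.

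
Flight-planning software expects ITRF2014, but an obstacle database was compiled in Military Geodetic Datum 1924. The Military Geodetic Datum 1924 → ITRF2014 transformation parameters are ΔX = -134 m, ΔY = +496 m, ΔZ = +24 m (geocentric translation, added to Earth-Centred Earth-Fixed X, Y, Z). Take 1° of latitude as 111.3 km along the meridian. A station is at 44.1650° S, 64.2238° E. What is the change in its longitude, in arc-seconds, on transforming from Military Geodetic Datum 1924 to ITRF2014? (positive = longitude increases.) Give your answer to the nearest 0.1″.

sin φ = -0.696727, cos φ = 0.717336, sin λ = 0.900499, cos λ = 0.434857.
East component: ΔE = −sin λ·ΔX + cos λ·ΔY = −(0.900499)(-134) + (0.434857)(496) = 336.36 m.
1° of latitude spans 111300 m; at latitude φ, 1° of longitude spans that × cos φ = 79839.5 m, so Δλ = 336.36 / 79839.5 × 3600 = 15.166″.

Δλ = 15.2″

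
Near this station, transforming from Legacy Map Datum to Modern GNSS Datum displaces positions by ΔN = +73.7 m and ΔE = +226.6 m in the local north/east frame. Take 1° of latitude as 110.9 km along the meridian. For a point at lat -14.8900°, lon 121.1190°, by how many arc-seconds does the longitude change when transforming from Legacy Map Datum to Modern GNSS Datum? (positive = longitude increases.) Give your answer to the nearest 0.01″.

Δλ = 7.61″

At latitude -14.8900°, cos φ = 0.966421.
1° of longitude at this latitude = 110.9 × cos φ = 107.18 km, so Δλ = 226.6 / 107176.1 = 0.0021143° = 7.611″.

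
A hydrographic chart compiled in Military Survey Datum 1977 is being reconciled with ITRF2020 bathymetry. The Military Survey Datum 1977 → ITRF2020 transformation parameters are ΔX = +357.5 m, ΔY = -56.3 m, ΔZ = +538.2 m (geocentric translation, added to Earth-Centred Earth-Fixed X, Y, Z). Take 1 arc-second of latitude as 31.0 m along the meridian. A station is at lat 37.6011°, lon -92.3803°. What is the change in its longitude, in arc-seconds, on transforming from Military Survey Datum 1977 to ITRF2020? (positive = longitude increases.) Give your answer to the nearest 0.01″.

sin φ = 0.610160, cos φ = 0.792278, sin λ = -0.999137, cos λ = -0.041532.
East component: ΔE = −sin λ·ΔX + cos λ·ΔY = −(-0.999137)(357.5) + (-0.041532)(-56.3) = 359.53 m.
1° of latitude spans 3600 × 31.00 = 111600 m; at latitude φ, 1° of longitude spans that × cos φ = 88418.2 m, so Δλ = 359.53 / 88418.2 × 3600 = 14.638″.

Δλ = 14.64″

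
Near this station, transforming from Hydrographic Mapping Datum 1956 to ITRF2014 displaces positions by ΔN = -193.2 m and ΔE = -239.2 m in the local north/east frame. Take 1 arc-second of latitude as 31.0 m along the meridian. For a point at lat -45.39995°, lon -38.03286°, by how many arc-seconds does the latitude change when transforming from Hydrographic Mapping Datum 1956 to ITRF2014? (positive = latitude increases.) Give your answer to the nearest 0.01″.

1″ of latitude = 31.00 m, so Δφ = -193.2 / 31.00 = -6.232″.

Δφ = -6.23″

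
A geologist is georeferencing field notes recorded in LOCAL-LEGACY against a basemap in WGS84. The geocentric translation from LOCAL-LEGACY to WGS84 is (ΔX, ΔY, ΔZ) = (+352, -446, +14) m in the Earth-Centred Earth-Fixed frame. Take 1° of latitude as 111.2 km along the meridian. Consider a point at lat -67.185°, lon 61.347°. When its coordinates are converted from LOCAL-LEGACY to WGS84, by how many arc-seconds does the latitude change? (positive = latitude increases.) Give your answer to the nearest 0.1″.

sin φ = -0.921762, cos φ = 0.387757, sin λ = 0.877540, cos λ = 0.479504.
North component: ΔN = −sin φ cos λ·ΔX − sin φ sin λ·ΔY + cos φ·ΔZ = −(-0.921762)(0.479504)(352) − (-0.921762)(0.877540)(-446) + (0.387757)(14) = -199.75 m.
1° of latitude spans 111200 m, so Δφ = -199.75 / 111200 × 3600 = -6.467″.

Δφ = -6.5″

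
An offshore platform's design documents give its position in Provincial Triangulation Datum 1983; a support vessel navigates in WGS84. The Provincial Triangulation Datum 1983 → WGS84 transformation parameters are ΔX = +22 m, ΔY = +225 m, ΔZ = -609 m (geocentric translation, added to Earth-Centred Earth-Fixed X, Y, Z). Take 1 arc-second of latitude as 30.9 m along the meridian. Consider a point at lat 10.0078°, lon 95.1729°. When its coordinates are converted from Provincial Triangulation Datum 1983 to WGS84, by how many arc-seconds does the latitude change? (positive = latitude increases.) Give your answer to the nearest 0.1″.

sin φ = 0.173782, cos φ = 0.984784, sin λ = 0.995927, cos λ = -0.090162.
North component: ΔN = −sin φ cos λ·ΔX − sin φ sin λ·ΔY + cos φ·ΔZ = −(0.173782)(-0.090162)(22) − (0.173782)(0.995927)(225) + (0.984784)(-609) = -638.33 m.
1° of latitude spans 3600 × 30.90 = 111240 m, so Δφ = -638.33 / 111240 × 3600 = -20.658″.

Δφ = -20.7″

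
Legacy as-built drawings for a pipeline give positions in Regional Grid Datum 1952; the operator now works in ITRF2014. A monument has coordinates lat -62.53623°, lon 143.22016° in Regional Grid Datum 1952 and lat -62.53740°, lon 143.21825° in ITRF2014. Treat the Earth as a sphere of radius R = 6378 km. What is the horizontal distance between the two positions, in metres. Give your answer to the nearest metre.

Δφ = -62.53740° − -62.53623° = -0.00117°; Δλ = 143.21825° − 143.22016° = -0.00191°.
1° along a meridian = πR/180 = 111317 m.
ΔN = Δφ × 111317 = -130.2 m; ΔE = Δλ × 111317 × cos(-62.53623°) = -0.00191 × 111317 × 0.461188 = -98.1 m.
Distance = √(ΔE² + ΔN²) = √((-98.1)² + (-130.2)²) = 163.0 m.

163 m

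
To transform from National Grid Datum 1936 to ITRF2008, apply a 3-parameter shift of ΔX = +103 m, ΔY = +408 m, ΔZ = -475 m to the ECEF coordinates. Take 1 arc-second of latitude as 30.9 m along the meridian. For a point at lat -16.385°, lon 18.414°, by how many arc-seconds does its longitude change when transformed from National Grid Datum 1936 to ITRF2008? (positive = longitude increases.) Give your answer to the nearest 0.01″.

sin φ = -0.282090, cos φ = 0.959388, sin λ = 0.315881, cos λ = 0.948799.
East component: ΔE = −sin λ·ΔX + cos λ·ΔY = −(0.315881)(103) + (0.948799)(408) = 354.57 m.
1° of latitude spans 3600 × 30.90 = 111240 m; at latitude φ, 1° of longitude spans that × cos φ = 106722.3 m, so Δλ = 354.57 / 106722.3 × 3600 = 11.961″.

Δλ = 11.96″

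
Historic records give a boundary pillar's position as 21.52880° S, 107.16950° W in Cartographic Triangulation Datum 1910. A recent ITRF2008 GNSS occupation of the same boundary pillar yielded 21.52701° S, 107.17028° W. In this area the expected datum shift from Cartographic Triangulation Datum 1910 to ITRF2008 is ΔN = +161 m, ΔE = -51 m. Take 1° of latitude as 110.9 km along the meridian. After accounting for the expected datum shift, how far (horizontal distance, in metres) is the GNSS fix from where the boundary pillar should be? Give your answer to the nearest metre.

48 m

Observed coordinate differences: Δφ = +0.00179°, Δλ = -0.00078°.
Converting to metres (1° lat = 110900 m, cos φ = 0.930233): observed ΔN = 198.5 m, observed ΔE = -80.5 m.
Subtracting the expected shift leaves a residual of 198.5 − (161) = 37.5 m north and -80.5 − (-51) = -29.5 m east.
Residual distance = √(37.5² + (-29.5)²) = 47.7 m.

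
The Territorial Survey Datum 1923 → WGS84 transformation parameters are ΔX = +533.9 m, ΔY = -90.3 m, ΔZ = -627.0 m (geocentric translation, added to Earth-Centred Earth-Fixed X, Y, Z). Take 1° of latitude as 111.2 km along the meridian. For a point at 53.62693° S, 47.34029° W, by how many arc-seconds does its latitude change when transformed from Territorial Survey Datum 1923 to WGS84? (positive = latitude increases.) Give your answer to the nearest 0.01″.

Δφ = -0.88″

sin φ = -0.805173, cos φ = 0.593041, sin λ = -0.735391, cos λ = 0.677643.
North component: ΔN = −sin φ cos λ·ΔX − sin φ sin λ·ΔY + cos φ·ΔZ = −(-0.805173)(0.677643)(533.9) − (-0.805173)(-0.735391)(-90.3) + (0.593041)(-627.0) = -27.06 m.
1° of latitude spans 111200 m, so Δφ = -27.06 / 111200 × 3600 = -0.876″.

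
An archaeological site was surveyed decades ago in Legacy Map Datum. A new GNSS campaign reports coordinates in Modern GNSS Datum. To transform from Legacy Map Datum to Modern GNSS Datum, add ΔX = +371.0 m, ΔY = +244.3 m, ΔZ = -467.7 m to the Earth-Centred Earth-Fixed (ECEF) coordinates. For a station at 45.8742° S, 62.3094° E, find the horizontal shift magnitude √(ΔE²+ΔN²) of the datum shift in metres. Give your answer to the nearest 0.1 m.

220.0 m

At φ = -45.8742°, λ = 62.3094°: sin φ = -0.717813, cos φ = 0.696236, sin λ = 0.885470, cos λ = 0.464697.
ΔE = −sin λ·ΔX + cos λ·ΔY = −(0.885470)·(371.0) + (0.464697)·(244.3) = -214.98 m.
ΔN = −sin φ cos λ·ΔX − sin φ sin λ·ΔY + cos φ·ΔZ = −(-0.717813)(0.464697)(371.0) − (-0.717813)(0.885470)(244.3) + (0.696236)(-467.7) = -46.60 m.
Horizontal magnitude = √(ΔE² + ΔN²) = √((-214.98)² + (-46.60)²) = 219.98 m.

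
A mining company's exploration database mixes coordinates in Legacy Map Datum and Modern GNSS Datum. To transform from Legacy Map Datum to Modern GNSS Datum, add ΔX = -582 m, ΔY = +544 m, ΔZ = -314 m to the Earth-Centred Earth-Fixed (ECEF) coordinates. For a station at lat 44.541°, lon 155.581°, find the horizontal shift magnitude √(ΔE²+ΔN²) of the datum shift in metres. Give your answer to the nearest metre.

795 m

The local east axis at (φ, λ) is (−sin λ, cos λ, 0), so ΔE = −sin(155.581°)·(-582) + cos(155.581°)·544 = -254.73 m.
The local north axis is (−sin φ cos λ, −sin φ sin λ, cos φ), giving ΔN = -371.709 − 157.744 − 223.803 = -753.26 m.
Horizontal magnitude = √(ΔE² + ΔN²) = √((-254.73)² + (-753.26)²) = 795.16 m.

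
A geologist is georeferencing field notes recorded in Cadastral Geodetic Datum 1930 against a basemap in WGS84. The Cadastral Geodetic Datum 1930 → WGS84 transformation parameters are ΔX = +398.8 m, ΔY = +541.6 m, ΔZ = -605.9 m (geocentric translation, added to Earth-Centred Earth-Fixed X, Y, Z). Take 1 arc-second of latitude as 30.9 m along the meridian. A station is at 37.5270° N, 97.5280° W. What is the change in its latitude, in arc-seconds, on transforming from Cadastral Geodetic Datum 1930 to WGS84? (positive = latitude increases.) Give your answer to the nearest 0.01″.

sin φ = 0.609135, cos φ = 0.793066, sin λ = -0.991381, cos λ = -0.131011.
North component: ΔN = −sin φ cos λ·ΔX − sin φ sin λ·ΔY + cos φ·ΔZ = −(0.609135)(-0.131011)(398.8) − (0.609135)(-0.991381)(541.6) + (0.793066)(-605.9) = -121.63 m.
1° of latitude spans 3600 × 30.90 = 111240 m, so Δφ = -121.63 / 111240 × 3600 = -3.936″.

Δφ = -3.94″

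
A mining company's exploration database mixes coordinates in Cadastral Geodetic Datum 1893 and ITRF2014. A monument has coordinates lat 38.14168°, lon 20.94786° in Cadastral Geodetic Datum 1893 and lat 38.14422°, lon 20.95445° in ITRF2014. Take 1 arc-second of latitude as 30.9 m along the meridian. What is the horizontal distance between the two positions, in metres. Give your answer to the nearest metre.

642 m

Δφ = 38.14422° − 38.14168° = +0.00254°; Δλ = 20.95445° − 20.94786° = +0.00659°.
1° of latitude = 3600 × 30.90 = 111240 m.
ΔN = Δφ × 111240 = 282.5 m; ΔE = Δλ × 111240 × cos(38.14168°) = +0.00659 × 111240 × 0.786486 = 576.6 m.
Distance = √(ΔE² + ΔN²) = √(576.6² + 282.5²) = 642.1 m.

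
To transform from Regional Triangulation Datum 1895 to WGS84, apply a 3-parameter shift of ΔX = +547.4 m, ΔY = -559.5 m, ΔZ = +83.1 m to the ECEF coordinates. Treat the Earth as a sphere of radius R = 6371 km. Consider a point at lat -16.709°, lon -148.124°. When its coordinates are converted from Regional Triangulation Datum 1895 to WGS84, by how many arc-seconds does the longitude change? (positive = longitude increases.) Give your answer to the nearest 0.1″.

Δλ = 25.8″

sin φ = -0.287511, cos φ = 0.957777, sin λ = -0.528083, cos λ = -0.849193.
East component: ΔE = −sin λ·ΔX + cos λ·ΔY = −(-0.528083)(547.4) + (-0.849193)(-559.5) = 764.20 m.
1° of latitude spans πR/180 = 111195 m; at latitude φ, 1° of longitude spans that × cos φ = 106500.0 m, so Δλ = 764.20 / 106500.0 × 3600 = 25.832″.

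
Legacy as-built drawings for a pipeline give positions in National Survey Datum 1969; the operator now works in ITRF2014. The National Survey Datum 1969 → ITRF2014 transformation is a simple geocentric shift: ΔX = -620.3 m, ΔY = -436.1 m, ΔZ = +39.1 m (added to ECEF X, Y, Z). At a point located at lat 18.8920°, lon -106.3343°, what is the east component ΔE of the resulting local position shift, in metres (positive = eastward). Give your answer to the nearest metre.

ΔE = -473 m

The local east axis at (φ, λ) is (−sin λ, cos λ, 0), so ΔE = −sin(-106.3343°)·(-620.3) + cos(-106.3343°)·(-436.1) = -472.61 m.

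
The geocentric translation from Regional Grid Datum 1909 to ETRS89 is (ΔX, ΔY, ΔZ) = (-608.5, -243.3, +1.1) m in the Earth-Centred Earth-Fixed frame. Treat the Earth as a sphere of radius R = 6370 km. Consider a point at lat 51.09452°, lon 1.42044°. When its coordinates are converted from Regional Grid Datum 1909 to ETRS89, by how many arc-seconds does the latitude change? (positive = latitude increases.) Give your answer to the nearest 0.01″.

Δφ = 15.50″

sin φ = 0.778183, cos φ = 0.628037, sin λ = 0.024789, cos λ = 0.999693.
North component: ΔN = −sin φ cos λ·ΔX − sin φ sin λ·ΔY + cos φ·ΔZ = −(0.778183)(0.999693)(-608.5) − (0.778183)(0.024789)(-243.3) + (0.628037)(1.1) = 478.76 m.
1° of latitude spans πR/180 = 111177 m, so Δφ = 478.76 / 111177 × 3600 = 15.503″.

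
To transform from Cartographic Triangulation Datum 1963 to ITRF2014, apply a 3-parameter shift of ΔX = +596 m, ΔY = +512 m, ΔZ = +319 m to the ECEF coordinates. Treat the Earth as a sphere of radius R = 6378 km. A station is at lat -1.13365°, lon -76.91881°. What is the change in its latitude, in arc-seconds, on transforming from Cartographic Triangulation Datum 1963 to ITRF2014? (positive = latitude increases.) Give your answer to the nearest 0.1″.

Δφ = 10.1″

sin φ = -0.019785, cos φ = 0.999804, sin λ = -0.974050, cos λ = 0.226332.
North component: ΔN = −sin φ cos λ·ΔX − sin φ sin λ·ΔY + cos φ·ΔZ = −(-0.019785)(0.226332)(596) − (-0.019785)(-0.974050)(512) + (0.999804)(319) = 311.74 m.
1° of latitude spans πR/180 = 111317 m, so Δφ = 311.74 / 111317 × 3600 = 10.082″.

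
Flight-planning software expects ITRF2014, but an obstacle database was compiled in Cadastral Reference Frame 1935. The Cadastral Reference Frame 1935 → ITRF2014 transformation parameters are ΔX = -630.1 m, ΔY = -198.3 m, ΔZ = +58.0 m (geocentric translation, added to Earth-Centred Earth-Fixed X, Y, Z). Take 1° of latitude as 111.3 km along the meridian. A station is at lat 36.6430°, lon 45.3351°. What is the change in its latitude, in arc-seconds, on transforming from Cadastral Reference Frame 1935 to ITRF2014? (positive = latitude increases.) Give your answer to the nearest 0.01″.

sin φ = 0.596827, cos φ = 0.802370, sin λ = 0.711230, cos λ = 0.702959.
North component: ΔN = −sin φ cos λ·ΔX − sin φ sin λ·ΔY + cos φ·ΔZ = −(0.596827)(0.702959)(-630.1) − (0.596827)(0.711230)(-198.3) + (0.802370)(58.0) = 395.07 m.
1° of latitude spans 111300 m, so Δφ = 395.07 / 111300 × 3600 = 12.778″.

Δφ = 12.78″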